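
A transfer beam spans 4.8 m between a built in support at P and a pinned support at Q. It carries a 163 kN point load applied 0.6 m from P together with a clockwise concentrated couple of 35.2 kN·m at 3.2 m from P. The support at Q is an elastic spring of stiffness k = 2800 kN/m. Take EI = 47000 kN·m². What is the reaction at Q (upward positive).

R_Q = 9.234 kN

Take the reaction at Q as the redundant and release it; the primary structure is a cantilever fixed at P.
Primary-structure tip deflection at Q by superposition:
  point load 163 at a = 0.6: Pa²(3L − a)/(6EI) = 135/EI
  clockwise couple 35.2 at a = 3.2: M₀a(2L − a)/(2EI) = 360.4/EI
  δ_0 = 495.4/EI
Flexibility coefficient — unit upward force at Q: δ_{QQ} = L³/(3EI) = 36.86/EI.
With EI = 47000 kN·m²: δ_0 = 0.010541 m and δ_{QQ} = 0.000784 m/kN.
Compatibility — the spring shortens by R_Q/k under the reaction it provides: δ_0 − R_Q·δ_{QQ} = R_Q/k. With 1/k = 0.000357 m/kN, R_Q = δ_0 / (δ_{QQ} + 1/k) = 0.010541 / (0.000784 + 0.000357) = 9.234 kN.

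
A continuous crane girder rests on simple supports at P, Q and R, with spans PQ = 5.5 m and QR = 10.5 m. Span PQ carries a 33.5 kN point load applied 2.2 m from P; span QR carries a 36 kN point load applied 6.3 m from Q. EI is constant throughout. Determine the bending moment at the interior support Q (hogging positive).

Release continuity at Q by inserting a hinge; the redundant is the internal moment M_Q. The primary structure is two simply-supported spans PQ and QR.
Discontinuity in slope at Q on the released structure — sum the simple-span end rotations:
  span PQ: point load 33.5 at a = 2.2: Pab(L + a)/(6LEI) = 56.75/EI
  span QR: point load 36 at a = 6.3: Pab(L + b)/(6LEI) = 222.3/EI
  relative rotation θ_0 = (56.75 + 222.3)/EI = 279/EI
A unit hogging moment at Q produces rotation L₁/(3EI) + L₂/(3EI) = 5.333/EI.
Slope continuity at Q: θ_0 = M_Q·5.333/EI, so M_Q = 279/5.333 = 52.31 kN·m (hogging).

M_Q = 52.31 kN·m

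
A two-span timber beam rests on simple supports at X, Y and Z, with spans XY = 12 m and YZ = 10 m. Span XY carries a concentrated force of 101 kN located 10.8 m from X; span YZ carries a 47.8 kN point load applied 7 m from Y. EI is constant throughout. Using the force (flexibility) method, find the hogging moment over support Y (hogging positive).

M_Y = 86.18 kN·m

Take M_Y as the redundant. Released structure: two simple spans XY and YZ with a hinge at Y.
Rotations at Y on the released spans (each span's end-slope, ×1/EI):
  span XY: point load 101 at a = 10.8: Pab(L + a)/(6LEI) = 414.5/EI
  span YZ: point load 47.8 at a = 7: Pab(L + b)/(6LEI) = 217.5/EI
  relative rotation θ_0 = (414.5 + 217.5)/EI = 632/EI
A unit hogging moment at Y produces rotation L₁/(3EI) + L₂/(3EI) = 7.333/EI.
Compatibility: M_Y·(L₁+L₂)/(3EI) = θ_0, giving M_Y = 86.18 kN·m (hogging).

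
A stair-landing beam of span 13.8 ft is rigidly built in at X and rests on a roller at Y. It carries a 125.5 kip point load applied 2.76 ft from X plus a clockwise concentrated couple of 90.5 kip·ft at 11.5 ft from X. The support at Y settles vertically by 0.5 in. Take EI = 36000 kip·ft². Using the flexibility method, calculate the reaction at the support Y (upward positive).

Take the reaction at Y as the redundant and release it; the primary structure is a cantilever fixed at X.
Downward deflection at the released point Y due to the loads:
  point load 125.5 at a = 2.76: Pa²(3L − a)/(6EI) = 6157/EI
  clockwise couple 90.5 at a = 11.5: M₀a(2L − a)/(2EI) = 8378/EI
  δ_0 = 14535/EI
Tip deflection under a unit load at Y: L³/(3EI) = 876/EI.
With EI = 36000 kip·ft²: δ_0 = 0.40374 ft and δ_{YY} = 0.024334 ft/kip.
Compatibility — the beam at Y must follow the support down by 0.04167 ft: δ_0 − R_Y·δ_{YY} = 0.04167, so R_Y = (0.40374 − 0.04167)/0.024334 = 14.88 kip.

R_Y = 14.88 kip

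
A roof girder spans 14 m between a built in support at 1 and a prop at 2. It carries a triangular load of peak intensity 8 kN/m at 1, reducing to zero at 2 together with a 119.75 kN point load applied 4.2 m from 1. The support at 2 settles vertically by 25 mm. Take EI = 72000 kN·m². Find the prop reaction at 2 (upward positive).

Remove the prop at 2; the released (primary) structure is a cantilever built in at 1.
Downward deflection at the released point 2 due to the loads:
  triangular load, peak 8 at the fixed end: w₀L⁴/(30EI) = 10244/EI
  point load 119.75 at a = 4.2: Pa²(3L − a)/(6EI) = 13308/EI
  δ_0 = 23552/EI
Flexibility coefficient — unit upward force at 2: δ_{22} = L³/(3EI) = 914.7/EI.
With EI = 72000 kN·m²: δ_0 = 0.32712 m and δ_{22} = 0.012704 m/kN.
Compatibility — the beam at 2 must follow the support down by 0.025 m: δ_0 − R_2·δ_{22} = 0.025, so R_2 = (0.32712 − 0.025)/0.012704 = 23.78 kN.

R_2 = 23.78 kN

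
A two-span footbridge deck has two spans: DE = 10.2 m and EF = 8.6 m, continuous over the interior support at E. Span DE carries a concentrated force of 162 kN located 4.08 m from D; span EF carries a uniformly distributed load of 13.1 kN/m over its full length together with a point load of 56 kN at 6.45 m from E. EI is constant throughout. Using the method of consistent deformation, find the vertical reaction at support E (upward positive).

Release continuity at E by inserting a hinge; the redundant is the internal moment M_E. The primary structure is two simply-supported spans DE and EF.
Rotations at E on the released spans (each span's end-slope, ×1/EI):
  span DE: point load 162 at a = 4.08: Pab(L + a)/(6LEI) = 943.9/EI
  span EF: UDL 13.1: wL³/(24EI) = 347.2/EI
  span EF: point load 56 at a = 6.45: Pab(L + b)/(6LEI) = 161.8/EI
  relative rotation θ_0 = (943.9 + 509)/EI = 1453/EI
A unit hogging moment at E produces rotation L₁/(3EI) + L₂/(3EI) = 6.267/EI.
Compatibility: M_E·(L₁+L₂)/(3EI) = θ_0, giving M_E = 231.8 kN·m (hogging).
Span DE, ΣM about D with M_E applied at E: R_E^{DE}·10.2 = 661 + 231.8, so R_E^{DE} = 87.53 kN and R_D = 162 − 87.53 = 74.47 kN.
Span EF, ΣM about F: R_E^{EF}·8.6 = 604.8 + 231.8, so R_E^{EF} = 97.29 kN and R_F = 168.7 − 97.29 = 71.37 kN.
R_E = 87.53 + 97.29 = 184.8 kN.

R_E = 184.8 kN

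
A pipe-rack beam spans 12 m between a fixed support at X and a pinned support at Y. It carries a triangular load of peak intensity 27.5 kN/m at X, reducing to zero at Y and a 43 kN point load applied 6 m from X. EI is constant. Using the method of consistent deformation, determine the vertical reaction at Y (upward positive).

R_Y = 46.44 kN

Choose R_Y as the redundant. The primary structure is the cantilever fixed at X.
Primary-structure tip deflection at Y by superposition:
  triangular load, peak 27.5 at the fixed end: w₀L⁴/(30EI) = 19008/EI
  point load 43 at a = 6: Pa²(3L − a)/(6EI) = 7740/EI
  δ_0 = 26748/EI
Flexibility coefficient — unit upward force at Y: δ_{YY} = L³/(3EI) = 576/EI.
Compatibility at Y: δ_0 − R_Y·δ_{YY} = 0, so R_Y = 26748/576 = 46.44 kN.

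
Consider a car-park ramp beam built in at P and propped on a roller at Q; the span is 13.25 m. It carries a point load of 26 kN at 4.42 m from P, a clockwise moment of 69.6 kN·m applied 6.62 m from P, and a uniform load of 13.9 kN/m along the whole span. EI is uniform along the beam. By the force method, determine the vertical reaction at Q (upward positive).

R_Q = 78.83 kN

Take the reaction at Q as the redundant and release it; the primary structure is a cantilever fixed at P.
Deflection at Q on the released cantilever, summing each load's contribution:
  point load 26 at a = 4.42: Pa²(3L − a)/(6EI) = 2991/EI
  clockwise couple 69.6 at a = 6.62: M₀a(2L − a)/(2EI) = 4580/EI
  UDL 13.9: wL⁴/(8EI) = 53554/EI
  δ_0 = 61124/EI
Flexibility coefficient — unit upward force at Q: δ_{QQ} = L³/(3EI) = 775.4/EI.
Compatibility at Q: δ_0 − R_Q·δ_{QQ} = 0, so R_Q = 61124/775.4 = 78.83 kN.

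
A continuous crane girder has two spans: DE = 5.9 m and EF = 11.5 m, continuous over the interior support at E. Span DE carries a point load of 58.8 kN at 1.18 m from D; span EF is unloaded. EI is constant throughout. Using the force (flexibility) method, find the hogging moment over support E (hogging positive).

Take M_E as the redundant. Released structure: two simple spans DE and EF with a hinge at E.
End slopes at the hinge E, treating each span as simply supported:
  span DE: point load 58.8 at a = 1.18: Pab(L + a)/(6LEI) = 65.5/EI
  relative rotation θ_0 = (65.5 + 0)/EI = 65.5/EI
A unit hogging moment at E produces rotation L₁/(3EI) + L₂/(3EI) = 5.8/EI.
Slope continuity at E: θ_0 = M_E·5.8/EI, so M_E = 65.5/5.8 = 11.29 kN·m (hogging).

M_E = 11.29 kN·m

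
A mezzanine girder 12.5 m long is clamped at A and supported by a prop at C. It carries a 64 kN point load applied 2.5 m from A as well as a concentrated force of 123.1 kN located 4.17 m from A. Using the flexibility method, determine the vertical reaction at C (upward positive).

Take the reaction at C as the redundant and release it; the primary structure is a cantilever fixed at A.
Free-end deflection of the primary structure under the applied loading (downward +):
  point load 64 at a = 2.5: Pa²(3L − a)/(6EI) = 2333/EI
  point load 123.1 at a = 4.17: Pa²(3L − a)/(6EI) = 11891/EI
  δ_0 = 14224/EI
Tip deflection under a unit load at C: L³/(3EI) = 651/EI.
Compatibility at C: δ_0 − R_C·δ_{CC} = 0, so R_C = 14224/651 = 21.85 kN.

R_C = 21.85 kN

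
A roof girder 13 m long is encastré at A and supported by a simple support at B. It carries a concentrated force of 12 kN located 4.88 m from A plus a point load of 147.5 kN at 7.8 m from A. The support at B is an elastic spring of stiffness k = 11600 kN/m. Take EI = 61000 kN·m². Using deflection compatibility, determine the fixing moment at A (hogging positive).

Take the reaction at B as the redundant and release it; the primary structure is a cantilever fixed at A.
Primary-structure tip deflection at B by superposition:
  point load 12 at a = 4.88: Pa²(3L − a)/(6EI) = 1625/EI
  point load 147.5 at a = 7.8: Pa²(3L − a)/(6EI) = 46664/EI
  δ_0 = 48289/EI
Tip deflection under a unit load at B: L³/(3EI) = 732.3/EI.
With EI = 61000 kN·m²: δ_0 = 0.79163 m and δ_{BB} = 0.012005 m/kN.
Compatibility — the spring shortens by R_B/k under the reaction it provides: δ_0 − R_B·δ_{BB} = R_B/k. With 1/k = 0.000086 m/kN, R_B = δ_0 / (δ_{BB} + 1/k) = 0.79163 / (0.012005 + 0.000086) = 65.47 kN.
Moment equilibrium about A: M_A = Σ(load moments about A) − R_B·L = 1209 − 65.47×13 = 358 kN·m.

M_A = 358 kN·m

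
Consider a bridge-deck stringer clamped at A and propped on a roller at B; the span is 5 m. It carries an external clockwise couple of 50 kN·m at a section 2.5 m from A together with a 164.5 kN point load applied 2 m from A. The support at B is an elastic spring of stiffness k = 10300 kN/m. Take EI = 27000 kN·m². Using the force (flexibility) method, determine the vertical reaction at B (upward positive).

Take the reaction at B as the redundant and release it; the primary structure is a cantilever fixed at A.
Free-end deflection of the primary structure under the applied loading (downward +):
  clockwise couple 50 at a = 2.5: M₀a(2L − a)/(2EI) = 468.8/EI
  point load 164.5 at a = 2: Pa²(3L − a)/(6EI) = 1426/EI
  δ_0 = 1894/EI
Tip deflection under a unit load at B: L³/(3EI) = 41.67/EI.
With EI = 27000 kN·m²: δ_0 = 0.070164 m and δ_{BB} = 0.001543 m/kN.
Compatibility — the spring shortens by R_B/k under the reaction it provides: δ_0 − R_B·δ_{BB} = R_B/k. With 1/k = 0.000097 m/kN, R_B = δ_0 / (δ_{BB} + 1/k) = 0.070164 / (0.001543 + 0.000097) = 42.77 kN.

R_B = 42.77 kN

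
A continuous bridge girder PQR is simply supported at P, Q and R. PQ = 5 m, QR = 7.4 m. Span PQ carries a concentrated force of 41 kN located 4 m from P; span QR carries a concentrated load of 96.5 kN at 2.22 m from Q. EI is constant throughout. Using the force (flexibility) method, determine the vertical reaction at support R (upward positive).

R_R = 17.06 kN

Insert a hinge at Q; M_Q is the redundant, and each span becomes simply supported.
Discontinuity in slope at Q on the released structure — sum the simple-span end rotations:
  span PQ: point load 41 at a = 4: Pab(L + a)/(6LEI) = 49.2/EI
  span QR: point load 96.5 at a = 2.22: Pab(L + b)/(6LEI) = 314.4/EI
  relative rotation θ_0 = (49.2 + 314.4)/EI = 363.6/EI
A unit hogging moment at Q produces rotation L₁/(3EI) + L₂/(3EI) = 4.133/EI.
Compatibility: M_Q·(L₁+L₂)/(3EI) = θ_0, giving M_Q = 87.97 kN·m (hogging).
Span QR, ΣM about R: R_Q^{QR}·7.4 = 499.9 + 87.97, so R_Q^{QR} = 79.44 kN and R_R = 96.5 − 79.44 = 17.06 kN.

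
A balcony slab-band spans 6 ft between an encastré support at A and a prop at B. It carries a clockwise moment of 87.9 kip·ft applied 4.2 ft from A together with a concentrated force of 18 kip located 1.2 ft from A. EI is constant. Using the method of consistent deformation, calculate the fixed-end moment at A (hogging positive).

M_A = -16.53 kip·ft

Remove the prop at B; the released (primary) structure is a cantilever built in at A.
Downward deflection at the released point B due to the loads:
  clockwise couple 87.9 at a = 4.2: M₀a(2L − a)/(2EI) = 1440/EI
  point load 18 at a = 1.2: Pa²(3L − a)/(6EI) = 72.58/EI
  δ_0 = 1512/EI
Flexibility coefficient — unit upward force at B: δ_{BB} = L³/(3EI) = 72/EI.
Compatibility at B: δ_0 − R_B·δ_{BB} = 0, so R_B = 1512/72 = 21.01 kip.
Moment equilibrium about A: M_A = Σ(load moments about A) − R_B·L = 109.5 − 21.01×6 = -16.53 kip·ft.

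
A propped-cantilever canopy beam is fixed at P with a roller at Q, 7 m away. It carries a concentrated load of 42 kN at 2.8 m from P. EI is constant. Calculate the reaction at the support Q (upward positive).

Choose R_Q as the redundant. The primary structure is the cantilever fixed at P.
Downward deflection at the released point Q due to the loads:
  point load 42 at a = 2.8: Pa²(3L − a)/(6EI) = 998.8/EI
Flexibility coefficient — unit upward force at Q: δ_{QQ} = L³/(3EI) = 114.3/EI.
The prop prevents deflection at Q: R_Q = δ_0/δ_{QQ} = 998.8/114.3 = 8.736 kN.

R_Q = 8.736 kN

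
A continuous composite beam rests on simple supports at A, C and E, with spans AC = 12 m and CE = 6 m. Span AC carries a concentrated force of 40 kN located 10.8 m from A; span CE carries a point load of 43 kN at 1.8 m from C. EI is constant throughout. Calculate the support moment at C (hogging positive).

M_C = 42.71 kN·m

Take M_C as the redundant. Released structure: two simple spans AC and CE with a hinge at C.
End slopes at the hinge C, treating each span as simply supported:
  span AC: point load 40 at a = 10.8: Pab(L + a)/(6LEI) = 164.2/EI
  span CE: point load 43 at a = 1.8: Pab(L + b)/(6LEI) = 92.11/EI
  relative rotation θ_0 = (164.2 + 92.11)/EI = 256.3/EI
A unit hogging moment at C produces rotation L₁/(3EI) + L₂/(3EI) = 6/EI.
Compatibility: M_C·(L₁+L₂)/(3EI) = θ_0, giving M_C = 42.71 kN·m (hogging).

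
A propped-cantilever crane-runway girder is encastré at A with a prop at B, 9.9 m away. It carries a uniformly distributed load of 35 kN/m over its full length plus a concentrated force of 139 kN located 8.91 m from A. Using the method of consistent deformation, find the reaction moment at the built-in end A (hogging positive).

Remove the prop at B; the released (primary) structure is a cantilever built in at A.
Free-end deflection of the primary structure under the applied loading (downward +):
  UDL 35: wL⁴/(8EI) = 42026/EI
  point load 139 at a = 8.91: Pa²(3L − a)/(6EI) = 38236/EI
  δ_0 = 80262/EI
Tip deflection under a unit load at B: L³/(3EI) = 323.4/EI.
Compatibility at B: δ_0 − R_B·δ_{BB} = 0, so R_B = 80262/323.4 = 248.2 kN.
Moment equilibrium about A: M_A = Σ(load moments about A) − R_B·L = 2954 − 248.2×9.9 = 496.9 kN·m.

M_A = 496.9 kN·m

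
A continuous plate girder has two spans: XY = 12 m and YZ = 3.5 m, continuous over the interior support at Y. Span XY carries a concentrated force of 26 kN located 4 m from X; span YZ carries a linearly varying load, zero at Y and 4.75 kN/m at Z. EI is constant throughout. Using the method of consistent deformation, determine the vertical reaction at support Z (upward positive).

R_Z = -4.902 kN

Insert a hinge at Y; M_Y is the redundant, and each span becomes simply supported.
Rotations at Y on the released spans (each span's end-slope, ×1/EI):
  span XY: point load 26 at a = 4: Pab(L + a)/(6LEI) = 184.9/EI
  span YZ: triangular load, peak 4.75: 7w₀L³/(360EI) = 3.96/EI
  relative rotation θ_0 = (184.9 + 3.96)/EI = 188.8/EI
A unit hogging moment at Y produces rotation L₁/(3EI) + L₂/(3EI) = 5.167/EI.
Compatibility: M_Y·(L₁+L₂)/(3EI) = θ_0, giving M_Y = 36.55 kN·m (hogging).
Span YZ, ΣM about Z: R_Y^{YZ}·3.5 = 9.698 + 36.55, so R_Y^{YZ} = 13.21 kN and R_Z = 8.312 − 13.21 = -4.902 kN.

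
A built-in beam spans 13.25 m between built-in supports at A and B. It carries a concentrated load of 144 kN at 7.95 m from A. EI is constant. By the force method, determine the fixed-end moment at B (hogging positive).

M_B = 274.8 kN·m

Release both end moments; the primary structure is a simply-supported span AB with redundants M_A and M_B.
End rotations of the released simple span under the applied load (×1/EI):
  at A: point load 144 at a = 7.95: Pab(L + b)/(6LEI) = 1416/EI
  at B: point load 144 at a = 7.95: Pab(L + a)/(6LEI) = 1618/EI
  θ_A0 = 1416/EI,  θ_B0 = 1618/EI
Flexibility coefficients: a unit moment at one end gives L/(3EI) there and L/(6EI) at the far end, so f₁₁ = f₂₂ = 4.417/EI and f₁₂ = f₂₁ = 2.208/EI.
Compatibility — zero rotation at each built-in end:
  4.417 M_A + 2.208 M_B = 1416
  2.208 M_A + 4.417 M_B = 1618
Solving the pair gives M_A = 183.2 kN·m and M_B = 274.8 kN·m (hogging).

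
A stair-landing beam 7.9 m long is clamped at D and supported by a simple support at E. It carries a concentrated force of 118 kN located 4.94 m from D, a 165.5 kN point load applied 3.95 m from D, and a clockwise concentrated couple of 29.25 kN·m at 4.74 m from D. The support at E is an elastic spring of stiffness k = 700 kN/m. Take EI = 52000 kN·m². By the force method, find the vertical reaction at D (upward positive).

R_D = 206.9 kN

Remove the prop at E; the released (primary) structure is a cantilever built in at D.
Downward deflection at the released point E due to the loads:
  point load 118 at a = 4.94: Pa²(3L − a)/(6EI) = 9004/EI
  point load 165.5 at a = 3.95: Pa²(3L − a)/(6EI) = 8500/EI
  clockwise couple 29.25 at a = 4.74: M₀a(2L − a)/(2EI) = 766.7/EI
  δ_0 = 18270/EI
Flexibility coefficient — unit upward force at E: δ_{EE} = L³/(3EI) = 164.3/EI.
With EI = 52000 kN·m²: δ_0 = 0.35135 m and δ_{EE} = 0.003161 m/kN.
Compatibility — the spring shortens by R_E/k under the reaction it provides: δ_0 − R_E·δ_{EE} = R_E/k. With 1/k = 0.001429 m/kN, R_E = δ_0 / (δ_{EE} + 1/k) = 0.35135 / (0.003161 + 0.001429) = 76.56 kN.
Vertical equilibrium: R_D = ΣP − R_E = 283.5 − 76.56 = 206.9 kN.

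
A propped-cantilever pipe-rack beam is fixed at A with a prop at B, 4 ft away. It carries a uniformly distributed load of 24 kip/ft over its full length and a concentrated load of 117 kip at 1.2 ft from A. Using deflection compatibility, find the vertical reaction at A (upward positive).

Choose R_B as the redundant. The primary structure is the cantilever fixed at A.
Deflection at B on the released cantilever, summing each load's contribution:
  UDL 24: wL⁴/(8EI) = 768/EI
  point load 117 at a = 1.2: Pa²(3L − a)/(6EI) = 303.3/EI
  δ_0 = 1071/EI
Flexibility coefficient — unit upward force at B: δ_{BB} = L³/(3EI) = 21.33/EI.
The prop prevents deflection at B: R_B = δ_0/δ_{BB} = 1071/21.33 = 50.22 kip.
Vertical equilibrium: R_A = ΣP − R_B = 213 − 50.22 = 162.8 kip.

R_A = 162.8 kip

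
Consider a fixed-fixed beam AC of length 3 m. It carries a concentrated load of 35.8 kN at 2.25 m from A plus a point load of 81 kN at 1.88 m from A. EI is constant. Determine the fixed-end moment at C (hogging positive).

Take the two fixed-end moments M_A, M_C as redundants; the released structure is the simple span AC.
End rotations of the released simple span under the applied load (×1/EI):
  at A: point load 35.8 at a = 2.25: Pab(L + b)/(6LEI) = 12.59/EI
  at C: point load 35.8 at a = 2.25: Pab(L + a)/(6LEI) = 17.62/EI
  at A: point load 81 at a = 1.88: Pab(L + b)/(6LEI) = 39.04/EI
  at C: point load 81 at a = 1.88: Pab(L + a)/(6LEI) = 46.24/EI
  θ_A0 = 51.62/EI,  θ_C0 = 63.86/EI
Flexibility coefficients: a unit moment at one end gives L/(3EI) there and L/(6EI) at the far end, so f₁₁ = f₂₂ = 1/EI and f₁₂ = f₂₁ = 0.5/EI.
Compatibility — zero rotation at each built-in end:
  1 M_A + 0.5 M_C = 51.62
  0.5 M_A + 1 M_C = 63.86
Solving the pair gives M_A = 26.26 kN·m and M_C = 50.73 kN·m (hogging).

M_C = 50.73 kN·m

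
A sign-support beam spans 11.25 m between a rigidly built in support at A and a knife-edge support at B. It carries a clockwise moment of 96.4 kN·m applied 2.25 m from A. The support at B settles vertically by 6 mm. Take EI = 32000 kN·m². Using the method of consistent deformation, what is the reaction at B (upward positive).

Release the roller at B. Primary structure: cantilever fixed at A.
Free-end deflection of the primary structure under the applied loading (downward +):
  clockwise couple 96.4 at a = 2.25: M₀a(2L − a)/(2EI) = 2196/EI
Tip deflection under a unit load at B: L³/(3EI) = 474.6/EI.
With EI = 32000 kN·m²: δ_0 = 0.068629 m and δ_{BB} = 0.014832 m/kN.
Compatibility — the beam at B must follow the support down by 0.006 m: δ_0 − R_B·δ_{BB} = 0.006, so R_B = (0.068629 − 0.006)/0.014832 = 4.223 kN.

R_B = 4.223 kN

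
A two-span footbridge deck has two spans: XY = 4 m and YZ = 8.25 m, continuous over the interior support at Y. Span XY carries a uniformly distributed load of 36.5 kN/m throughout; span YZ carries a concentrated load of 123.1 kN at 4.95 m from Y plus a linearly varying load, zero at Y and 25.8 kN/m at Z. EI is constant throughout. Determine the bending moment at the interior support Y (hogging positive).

M_Y = 207.7 kN·m

Release continuity at Y by inserting a hinge; the redundant is the internal moment M_Y. The primary structure is two simply-supported spans XY and YZ.
Rotations at Y on the released spans (each span's end-slope, ×1/EI):
  span XY: UDL 36.5: wL³/(24EI) = 97.33/EI
  span YZ: point load 123.1 at a = 4.95: Pab(L + b)/(6LEI) = 469.2/EI
  span YZ: triangular load, peak 25.8: 7w₀L³/(360EI) = 281.7/EI
  relative rotation θ_0 = (97.33 + 750.9)/EI = 848.2/EI
A unit hogging moment at Y produces rotation L₁/(3EI) + L₂/(3EI) = 4.083/EI.
Compatibility: M_Y·(L₁+L₂)/(3EI) = θ_0, giving M_Y = 207.7 kN·m (hogging).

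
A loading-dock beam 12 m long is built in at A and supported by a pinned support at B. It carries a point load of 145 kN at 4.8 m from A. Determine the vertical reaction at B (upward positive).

R_B = 30.16 kN

Release the roller at B. Primary structure: cantilever fixed at A.
Primary-structure tip deflection at B by superposition:
  point load 145 at a = 4.8: Pa²(3L − a)/(6EI) = 17372/EI
Flexibility coefficient — unit upward force at B: δ_{BB} = L³/(3EI) = 576/EI.
Compatibility at B: δ_0 − R_B·δ_{BB} = 0, so R_B = 17372/576 = 30.16 kN.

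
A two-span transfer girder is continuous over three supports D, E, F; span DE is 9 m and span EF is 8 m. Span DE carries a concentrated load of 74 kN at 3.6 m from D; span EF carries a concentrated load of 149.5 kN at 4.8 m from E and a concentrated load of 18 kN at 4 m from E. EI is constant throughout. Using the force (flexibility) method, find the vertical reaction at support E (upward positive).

R_E = 137.7 kN

Insert a hinge at E; M_E is the redundant, and each span becomes simply supported.
Rotations at E on the released spans (each span's end-slope, ×1/EI):
  span DE: point load 74 at a = 3.6: Pab(L + a)/(6LEI) = 335.7/EI
  span EF: point load 149.5 at a = 4.8: Pab(L + b)/(6LEI) = 535.8/EI
  span EF: point load 18 at a = 4: Pab(L + b)/(6LEI) = 72/EI
  relative rotation θ_0 = (335.7 + 607.8)/EI = 943.5/EI
A unit hogging moment at E produces rotation L₁/(3EI) + L₂/(3EI) = 5.667/EI.
Slope continuity at E: θ_0 = M_E·5.667/EI, so M_E = 943.5/5.667 = 166.5 kN·m (hogging).
Span DE, ΣM about D with M_E applied at E: R_E^{DE}·9 = 266.4 + 166.5, so R_E^{DE} = 48.1 kN and R_D = 74 − 48.1 = 25.9 kN.
Span EF, ΣM about F: R_E^{EF}·8 = 550.4 + 166.5, so R_E^{EF} = 89.61 kN and R_F = 167.5 − 89.61 = 77.89 kN.
R_E = 48.1 + 89.61 = 137.7 kN.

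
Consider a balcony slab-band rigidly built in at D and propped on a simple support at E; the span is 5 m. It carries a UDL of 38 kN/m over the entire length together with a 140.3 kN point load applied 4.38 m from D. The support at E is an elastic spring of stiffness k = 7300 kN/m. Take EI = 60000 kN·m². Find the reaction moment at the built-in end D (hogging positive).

M_D = 314.5 kN·m

Remove the prop at E; the released (primary) structure is a cantilever built in at D.
Deflection at E on the released cantilever, summing each load's contribution:
  UDL 38: wL⁴/(8EI) = 2969/EI
  point load 140.3 at a = 4.38: Pa²(3L − a)/(6EI) = 4764/EI
  δ_0 = 7733/EI
Tip deflection under a unit load at E: L³/(3EI) = 41.67/EI.
With EI = 60000 kN·m²: δ_0 = 0.12888 m and δ_{EE} = 0.000694 m/kN.
Compatibility — the spring shortens by R_E/k under the reaction it provides: δ_0 − R_E·δ_{EE} = R_E/k. With 1/k = 0.000137 m/kN, R_E = δ_0 / (δ_{EE} + 1/k) = 0.12888 / (0.000694 + 0.000137) = 155 kN.
Moment equilibrium about D: M_D = Σ(load moments about D) − R_E·L = 1090 − 155×5 = 314.5 kN·m.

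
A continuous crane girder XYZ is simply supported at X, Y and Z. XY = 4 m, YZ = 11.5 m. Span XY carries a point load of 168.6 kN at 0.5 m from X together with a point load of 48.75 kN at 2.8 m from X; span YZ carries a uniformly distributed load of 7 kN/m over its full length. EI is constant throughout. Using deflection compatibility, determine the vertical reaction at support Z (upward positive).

R_Z = 31.07 kN

Take M_Y as the redundant. Released structure: two simple spans XY and YZ with a hinge at Y.
Discontinuity in slope at Y on the released structure — sum the simple-span end rotations:
  span XY: point load 168.6 at a = 0.5: Pab(L + a)/(6LEI) = 55.32/EI
  span XY: point load 48.75 at a = 2.8: Pab(L + a)/(6LEI) = 46.41/EI
  span YZ: UDL 7: wL³/(24EI) = 443.6/EI
  relative rotation θ_0 = (101.7 + 443.6)/EI = 545.3/EI
A unit hogging moment at Y produces rotation L₁/(3EI) + L₂/(3EI) = 5.167/EI.
Slope continuity at Y: θ_0 = M_Y·5.167/EI, so M_Y = 545.3/5.167 = 105.5 kN·m (hogging).
Span YZ, ΣM about Z: R_Y^{YZ}·11.5 = 462.9 + 105.5, so R_Y^{YZ} = 49.43 kN and R_Z = 80.5 − 49.43 = 31.07 kN.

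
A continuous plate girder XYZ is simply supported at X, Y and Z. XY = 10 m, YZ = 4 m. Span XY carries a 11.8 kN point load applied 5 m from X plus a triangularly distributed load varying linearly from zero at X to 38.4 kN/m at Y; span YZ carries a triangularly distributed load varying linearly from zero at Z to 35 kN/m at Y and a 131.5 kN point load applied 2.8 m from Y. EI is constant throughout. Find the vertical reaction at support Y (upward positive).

Take M_Y as the redundant. Released structure: two simple spans XY and YZ with a hinge at Y.
Discontinuity in slope at Y on the released structure — sum the simple-span end rotations:
  span XY: point load 11.8 at a = 5: Pab(L + a)/(6LEI) = 73.75/EI
  span XY: triangular load, peak 38.4: w₀L³/(45EI) = 853.3/EI
  span YZ: triangular load, peak 35: w₀L³/(45EI) = 49.78/EI
  span YZ: point load 131.5 at a = 2.8: Pab(L + b)/(6LEI) = 95.73/EI
  relative rotation θ_0 = (927.1 + 145.5)/EI = 1073/EI
A unit hogging moment at Y produces rotation L₁/(3EI) + L₂/(3EI) = 4.667/EI.
Slope continuity at Y: θ_0 = M_Y·4.667/EI, so M_Y = 1073/4.667 = 229.8 kN·m (hogging).
Span XY, ΣM about X with M_Y applied at Y: R_Y^{XY}·10 = 1339 + 229.8, so R_Y^{XY} = 156.9 kN and R_X = 203.8 − 156.9 = 46.92 kN.
Span YZ, ΣM about Z: R_Y^{YZ}·4 = 344.5 + 229.8, so R_Y^{YZ} = 143.6 kN and R_Z = 201.5 − 143.6 = 57.92 kN.
R_Y = 156.9 + 143.6 = 300.5 kN.

R_Y = 300.5 kN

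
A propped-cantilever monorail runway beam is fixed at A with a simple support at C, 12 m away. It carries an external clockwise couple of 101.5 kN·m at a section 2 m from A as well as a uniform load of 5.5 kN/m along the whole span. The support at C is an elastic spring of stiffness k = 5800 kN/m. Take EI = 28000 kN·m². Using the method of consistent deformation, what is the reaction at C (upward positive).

Choose R_C as the redundant. The primary structure is the cantilever fixed at A.
Deflection at C on the released cantilever, summing each load's contribution:
  clockwise couple 101.5 at a = 2: M₀a(2L − a)/(2EI) = 2233/EI
  UDL 5.5: wL⁴/(8EI) = 14256/EI
  δ_0 = 16489/EI
Flexibility coefficient — unit upward force at C: δ_{CC} = L³/(3EI) = 576/EI.
With EI = 28000 kN·m²: δ_0 = 0.58889 m and δ_{CC} = 0.020571 m/kN.
Compatibility — the spring shortens by R_C/k under the reaction it provides: δ_0 − R_C·δ_{CC} = R_C/k. With 1/k = 0.000172 m/kN, R_C = δ_0 / (δ_{CC} + 1/k) = 0.58889 / (0.020571 + 0.000172) = 28.39 kN.

R_C = 28.39 kN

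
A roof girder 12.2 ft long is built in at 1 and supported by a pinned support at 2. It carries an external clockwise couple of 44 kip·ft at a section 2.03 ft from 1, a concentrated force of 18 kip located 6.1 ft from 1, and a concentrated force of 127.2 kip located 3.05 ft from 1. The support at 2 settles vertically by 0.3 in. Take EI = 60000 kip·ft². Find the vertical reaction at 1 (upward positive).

R_1 = 129.5 kip

Take the reaction at 2 as the redundant and release it; the primary structure is a cantilever fixed at 1.
Downward deflection at the released point 2 due to the loads:
  clockwise couple 44 at a = 2.03: M₀a(2L − a)/(2EI) = 999/EI
  point load 18 at a = 6.1: Pa²(3L − a)/(6EI) = 3405/EI
  point load 127.2 at a = 3.05: Pa²(3L − a)/(6EI) = 6616/EI
  δ_0 = 11020/EI
Tip deflection under a unit load at 2: L³/(3EI) = 605.3/EI.
With EI = 60000 kip·ft²: δ_0 = 0.18367 ft and δ_{22} = 0.010088 ft/kip.
Compatibility — the beam at 2 must follow the support down by 0.025 ft: δ_0 − R_2·δ_{22} = 0.025, so R_2 = (0.18367 − 0.025)/0.010088 = 15.73 kip.
Vertical equilibrium: R_1 = ΣP − R_2 = 145.2 − 15.73 = 129.5 kip.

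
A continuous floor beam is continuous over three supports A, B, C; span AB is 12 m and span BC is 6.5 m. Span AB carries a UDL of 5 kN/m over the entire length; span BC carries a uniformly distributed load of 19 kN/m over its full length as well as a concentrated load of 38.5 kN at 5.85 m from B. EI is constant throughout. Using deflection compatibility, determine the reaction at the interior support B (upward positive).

Insert a hinge at B; M_B is the redundant, and each span becomes simply supported.
Discontinuity in slope at B on the released structure — sum the simple-span end rotations:
  span AB: UDL 5: wL³/(24EI) = 360/EI
  span BC: UDL 19: wL³/(24EI) = 217.4/EI
  span BC: point load 38.5 at a = 5.85: Pab(L + b)/(6LEI) = 26.84/EI
  relative rotation θ_0 = (360 + 244.3)/EI = 604.3/EI
A unit hogging moment at B produces rotation L₁/(3EI) + L₂/(3EI) = 6.167/EI.
Compatibility: M_B·(L₁+L₂)/(3EI) = θ_0, giving M_B = 97.99 kN·m (hogging).
Span AB, ΣM about A with M_B applied at B: R_B^{AB}·12 = 360 + 97.99, so R_B^{AB} = 38.17 kN and R_A = 60 − 38.17 = 21.83 kN.
Span BC, ΣM about C: R_B^{BC}·6.5 = 426.4 + 97.99, so R_B^{BC} = 80.67 kN and R_C = 162 − 80.67 = 81.33 kN.
R_B = 38.17 + 80.67 = 118.8 kN.

R_B = 118.8 kN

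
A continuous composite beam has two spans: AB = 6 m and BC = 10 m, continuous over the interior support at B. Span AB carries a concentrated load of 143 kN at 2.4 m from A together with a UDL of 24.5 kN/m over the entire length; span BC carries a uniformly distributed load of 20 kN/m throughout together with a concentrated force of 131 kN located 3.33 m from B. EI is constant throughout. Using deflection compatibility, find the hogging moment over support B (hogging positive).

M_B = 403.2 kN·m

Insert a hinge at B; M_B is the redundant, and each span becomes simply supported.
Discontinuity in slope at B on the released structure — sum the simple-span end rotations:
  span AB: point load 143 at a = 2.4: Pab(L + a)/(6LEI) = 288.3/EI
  span AB: UDL 24.5: wL³/(24EI) = 220.5/EI
  span BC: UDL 20: wL³/(24EI) = 833.3/EI
  span BC: point load 131 at a = 3.33: Pab(L + b)/(6LEI) = 808.4/EI
  relative rotation θ_0 = (508.8 + 1642)/EI = 2151/EI
A unit hogging moment at B produces rotation L₁/(3EI) + L₂/(3EI) = 5.333/EI.
Compatibility: M_B·(L₁+L₂)/(3EI) = θ_0, giving M_B = 403.2 kN·m (hogging).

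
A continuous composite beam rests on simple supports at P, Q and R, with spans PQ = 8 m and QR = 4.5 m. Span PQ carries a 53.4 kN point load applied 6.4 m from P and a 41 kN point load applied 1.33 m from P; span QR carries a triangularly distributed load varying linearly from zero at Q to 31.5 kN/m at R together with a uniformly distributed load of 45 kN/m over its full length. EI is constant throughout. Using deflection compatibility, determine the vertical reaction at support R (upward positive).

R_R = 123.9 kN

Release continuity at Q by inserting a hinge; the redundant is the internal moment M_Q. The primary structure is two simply-supported spans PQ and QR.
End slopes at the hinge Q, treating each span as simply supported:
  span PQ: point load 53.4 at a = 6.4: Pab(L + a)/(6LEI) = 164/EI
  span PQ: point load 41 at a = 1.33: Pab(L + a)/(6LEI) = 70.7/EI
  span QR: triangular load, peak 31.5: 7w₀L³/(360EI) = 55.81/EI
  span QR: UDL 45: wL³/(24EI) = 170.9/EI
  relative rotation θ_0 = (234.7 + 226.7)/EI = 461.4/EI
A unit hogging moment at Q produces rotation L₁/(3EI) + L₂/(3EI) = 4.167/EI.
Compatibility: M_Q·(L₁+L₂)/(3EI) = θ_0, giving M_Q = 110.7 kN·m (hogging).
Span QR, ΣM about R: R_Q^{QR}·4.5 = 561.9 + 110.7, so R_Q^{QR} = 149.5 kN and R_R = 273.4 − 149.5 = 123.9 kN.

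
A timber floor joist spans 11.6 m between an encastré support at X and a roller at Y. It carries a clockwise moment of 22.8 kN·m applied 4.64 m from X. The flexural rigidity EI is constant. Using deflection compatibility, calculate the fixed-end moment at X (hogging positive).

M_X = 0.912 kN·m

Release the roller at Y. Primary structure: cantilever fixed at X.
Primary-structure tip deflection at Y by superposition:
  clockwise couple 22.8 at a = 4.64: M₀a(2L − a)/(2EI) = 981.7/EI
Tip deflection under a unit load at Y: L³/(3EI) = 520.3/EI.
The prop prevents deflection at Y: R_Y = δ_0/δ_{YY} = 981.7/520.3 = 1.887 kN.
Moment equilibrium about X: M_X = Σ(load moments about X) − R_Y·L = 22.8 − 1.887×11.6 = 0.912 kN·m.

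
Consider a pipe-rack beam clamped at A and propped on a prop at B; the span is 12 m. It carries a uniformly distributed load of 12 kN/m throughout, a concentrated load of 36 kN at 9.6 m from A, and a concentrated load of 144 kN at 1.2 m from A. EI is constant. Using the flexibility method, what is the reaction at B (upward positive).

R_B = 81.43 kN

Release the roller at B. Primary structure: cantilever fixed at A.
Primary-structure tip deflection at B by superposition:
  UDL 12: wL⁴/(8EI) = 31104/EI
  point load 36 at a = 9.6: Pa²(3L − a)/(6EI) = 14598/EI
  point load 144 at a = 1.2: Pa²(3L − a)/(6EI) = 1203/EI
  δ_0 = 46905/EI
Tip deflection under a unit load at B: L³/(3EI) = 576/EI.
The prop prevents deflection at B: R_B = δ_0/δ_{BB} = 46905/576 = 81.43 kN.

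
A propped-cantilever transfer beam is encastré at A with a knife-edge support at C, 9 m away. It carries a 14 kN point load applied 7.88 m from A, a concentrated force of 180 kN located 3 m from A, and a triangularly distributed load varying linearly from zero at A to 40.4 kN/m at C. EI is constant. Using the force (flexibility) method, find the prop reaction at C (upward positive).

Take the reaction at C as the redundant and release it; the primary structure is a cantilever fixed at A.
Primary-structure tip deflection at C by superposition:
  point load 14 at a = 7.88: Pa²(3L − a)/(6EI) = 2770/EI
  point load 180 at a = 3: Pa²(3L − a)/(6EI) = 6480/EI
  triangular load, peak 40.4 at the free end: 11w₀L⁴/(120EI) = 24298/EI
  δ_0 = 33548/EI
Tip deflection under a unit load at C: L³/(3EI) = 243/EI.
The prop prevents deflection at C: R_C = δ_0/δ_{CC} = 33548/243 = 138.1 kN.

R_C = 138.1 kN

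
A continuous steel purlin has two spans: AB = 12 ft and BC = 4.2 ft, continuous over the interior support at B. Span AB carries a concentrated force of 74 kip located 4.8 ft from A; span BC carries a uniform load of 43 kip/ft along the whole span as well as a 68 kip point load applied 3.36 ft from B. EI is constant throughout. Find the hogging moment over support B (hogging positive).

Take M_B as the redundant. Released structure: two simple spans AB and BC with a hinge at B.
Discontinuity in slope at B on the released structure — sum the simple-span end rotations:
  span AB: point load 74 at a = 4.8: Pab(L + a)/(6LEI) = 596.7/EI
  span BC: UDL 43: wL³/(24EI) = 132.7/EI
  span BC: point load 68 at a = 3.36: Pab(L + b)/(6LEI) = 38.38/EI
  relative rotation θ_0 = (596.7 + 171.1)/EI = 767.9/EI
A unit hogging moment at B produces rotation L₁/(3EI) + L₂/(3EI) = 5.4/EI.
Slope continuity at B: θ_0 = M_B·5.4/EI, so M_B = 767.9/5.4 = 142.2 kip·ft (hogging).

M_B = 142.2 kip·ft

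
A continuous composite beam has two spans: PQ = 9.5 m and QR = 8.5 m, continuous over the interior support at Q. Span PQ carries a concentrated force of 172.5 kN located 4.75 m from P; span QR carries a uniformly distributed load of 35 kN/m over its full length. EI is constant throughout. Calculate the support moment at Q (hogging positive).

M_Q = 311.4 kN·m

Take M_Q as the redundant. Released structure: two simple spans PQ and QR with a hinge at Q.
Discontinuity in slope at Q on the released structure — sum the simple-span end rotations:
  span PQ: point load 172.5 at a = 4.75: Pab(L + a)/(6LEI) = 973/EI
  span QR: UDL 35: wL³/(24EI) = 895.6/EI
  relative rotation θ_0 = (973 + 895.6)/EI = 1869/EI
A unit hogging moment at Q produces rotation L₁/(3EI) + L₂/(3EI) = 6/EI.
Slope continuity at Q: θ_0 = M_Q·6/EI, so M_Q = 1869/6 = 311.4 kN·m (hogging).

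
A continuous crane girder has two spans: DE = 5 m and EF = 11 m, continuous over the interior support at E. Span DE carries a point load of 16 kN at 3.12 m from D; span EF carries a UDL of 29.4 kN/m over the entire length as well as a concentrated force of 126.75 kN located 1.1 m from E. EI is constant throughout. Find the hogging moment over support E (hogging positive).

M_E = 392.4 kN·m

Take M_E as the redundant. Released structure: two simple spans DE and EF with a hinge at E.
Rotations at E on the released spans (each span's end-slope, ×1/EI):
  span DE: point load 16 at a = 3.12: Pab(L + a)/(6LEI) = 25.4/EI
  span EF: UDL 29.4: wL³/(24EI) = 1630/EI
  span EF: point load 126.75 at a = 1.1: Pab(L + b)/(6LEI) = 437.1/EI
  relative rotation θ_0 = (25.4 + 2068)/EI = 2093/EI
A unit hogging moment at E produces rotation L₁/(3EI) + L₂/(3EI) = 5.333/EI.
Slope continuity at E: θ_0 = M_E·5.333/EI, so M_E = 2093/5.333 = 392.4 kN·m (hogging).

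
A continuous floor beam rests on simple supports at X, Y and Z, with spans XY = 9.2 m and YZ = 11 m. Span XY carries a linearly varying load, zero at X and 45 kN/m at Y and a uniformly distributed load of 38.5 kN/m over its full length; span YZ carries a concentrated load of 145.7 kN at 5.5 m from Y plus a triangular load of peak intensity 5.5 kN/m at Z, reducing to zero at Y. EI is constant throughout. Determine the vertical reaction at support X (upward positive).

Insert a hinge at Y; M_Y is the redundant, and each span becomes simply supported.
Rotations at Y on the released spans (each span's end-slope, ×1/EI):
  span XY: triangular load, peak 45: w₀L³/(45EI) = 778.7/EI
  span XY: UDL 38.5: wL³/(24EI) = 1249/EI
  span YZ: point load 145.7 at a = 5.5: Pab(L + b)/(6LEI) = 1102/EI
  span YZ: triangular load, peak 5.5: 7w₀L³/(360EI) = 142.3/EI
  relative rotation θ_0 = (2028 + 1244)/EI = 3272/EI
A unit hogging moment at Y produces rotation L₁/(3EI) + L₂/(3EI) = 6.733/EI.
Compatibility: M_Y·(L₁+L₂)/(3EI) = θ_0, giving M_Y = 485.9 kN·m (hogging).
Span XY, ΣM about X with M_Y applied at Y: R_Y^{XY}·9.2 = 2899 + 485.9, so R_Y^{XY} = 367.9 kN and R_X = 561.2 − 367.9 = 193.3 kN.

R_X = 193.3 kN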